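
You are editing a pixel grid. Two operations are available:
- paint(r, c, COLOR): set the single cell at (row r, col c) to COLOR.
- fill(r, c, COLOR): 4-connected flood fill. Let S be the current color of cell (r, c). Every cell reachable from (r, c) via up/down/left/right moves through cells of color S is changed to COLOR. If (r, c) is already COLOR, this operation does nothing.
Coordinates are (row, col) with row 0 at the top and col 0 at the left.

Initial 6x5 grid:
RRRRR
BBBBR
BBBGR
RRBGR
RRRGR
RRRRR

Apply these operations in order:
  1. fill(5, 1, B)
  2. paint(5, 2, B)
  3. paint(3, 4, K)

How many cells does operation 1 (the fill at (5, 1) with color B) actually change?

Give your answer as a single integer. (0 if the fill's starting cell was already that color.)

After op 1 fill(5,1,B) [19 cells changed]:
BBBBB
BBBBB
BBBGB
BBBGB
BBBGB
BBBBB

Answer: 19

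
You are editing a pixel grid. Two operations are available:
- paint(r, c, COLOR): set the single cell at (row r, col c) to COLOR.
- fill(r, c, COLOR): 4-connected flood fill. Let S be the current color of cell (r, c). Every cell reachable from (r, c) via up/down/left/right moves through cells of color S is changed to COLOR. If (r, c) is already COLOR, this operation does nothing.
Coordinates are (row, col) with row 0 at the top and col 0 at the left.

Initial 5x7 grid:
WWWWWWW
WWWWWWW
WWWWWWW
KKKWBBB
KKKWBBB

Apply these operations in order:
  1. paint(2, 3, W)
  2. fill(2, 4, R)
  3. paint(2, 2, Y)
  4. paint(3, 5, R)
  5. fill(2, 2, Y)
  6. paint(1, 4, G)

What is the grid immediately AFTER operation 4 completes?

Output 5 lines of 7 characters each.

Answer: RRRRRRR
RRRRRRR
RRYRRRR
KKKRBRB
KKKRBBB

Derivation:
After op 1 paint(2,3,W):
WWWWWWW
WWWWWWW
WWWWWWW
KKKWBBB
KKKWBBB
After op 2 fill(2,4,R) [23 cells changed]:
RRRRRRR
RRRRRRR
RRRRRRR
KKKRBBB
KKKRBBB
After op 3 paint(2,2,Y):
RRRRRRR
RRRRRRR
RRYRRRR
KKKRBBB
KKKRBBB
After op 4 paint(3,5,R):
RRRRRRR
RRRRRRR
RRYRRRR
KKKRBRB
KKKRBBB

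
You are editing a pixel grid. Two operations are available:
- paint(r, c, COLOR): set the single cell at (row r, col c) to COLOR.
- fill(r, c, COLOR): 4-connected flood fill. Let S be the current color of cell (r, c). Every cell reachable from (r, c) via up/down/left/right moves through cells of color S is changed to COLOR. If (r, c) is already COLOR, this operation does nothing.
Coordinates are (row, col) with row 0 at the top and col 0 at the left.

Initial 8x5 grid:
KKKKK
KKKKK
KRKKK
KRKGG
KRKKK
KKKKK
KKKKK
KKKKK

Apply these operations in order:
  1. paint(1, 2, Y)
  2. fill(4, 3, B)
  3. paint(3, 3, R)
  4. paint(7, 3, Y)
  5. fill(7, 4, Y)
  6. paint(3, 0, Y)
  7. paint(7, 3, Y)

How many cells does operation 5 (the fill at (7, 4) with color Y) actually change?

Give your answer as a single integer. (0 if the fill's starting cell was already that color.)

Answer: 33

Derivation:
After op 1 paint(1,2,Y):
KKKKK
KKYKK
KRKKK
KRKGG
KRKKK
KKKKK
KKKKK
KKKKK
After op 2 fill(4,3,B) [34 cells changed]:
BBBBB
BBYBB
BRBBB
BRBGG
BRBBB
BBBBB
BBBBB
BBBBB
After op 3 paint(3,3,R):
BBBBB
BBYBB
BRBBB
BRBRG
BRBBB
BBBBB
BBBBB
BBBBB
After op 4 paint(7,3,Y):
BBBBB
BBYBB
BRBBB
BRBRG
BRBBB
BBBBB
BBBBB
BBBYB
After op 5 fill(7,4,Y) [33 cells changed]:
YYYYY
YYYYY
YRYYY
YRYRG
YRYYY
YYYYY
YYYYY
YYYYY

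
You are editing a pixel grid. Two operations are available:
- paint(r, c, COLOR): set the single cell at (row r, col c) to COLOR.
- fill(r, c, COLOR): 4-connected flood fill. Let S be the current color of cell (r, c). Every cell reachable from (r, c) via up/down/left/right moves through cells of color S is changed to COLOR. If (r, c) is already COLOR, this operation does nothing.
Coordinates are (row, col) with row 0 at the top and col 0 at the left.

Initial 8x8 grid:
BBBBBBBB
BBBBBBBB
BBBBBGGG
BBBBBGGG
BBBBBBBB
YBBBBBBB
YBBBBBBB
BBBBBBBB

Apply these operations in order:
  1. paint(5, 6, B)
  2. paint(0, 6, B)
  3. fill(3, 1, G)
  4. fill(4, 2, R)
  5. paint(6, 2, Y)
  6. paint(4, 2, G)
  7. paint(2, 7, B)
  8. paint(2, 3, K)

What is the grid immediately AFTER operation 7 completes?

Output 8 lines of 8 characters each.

Answer: RRRRRRRR
RRRRRRRR
RRRRRRRB
RRRRRRRR
RRGRRRRR
YRRRRRRR
YRYRRRRR
RRRRRRRR

Derivation:
After op 1 paint(5,6,B):
BBBBBBBB
BBBBBBBB
BBBBBGGG
BBBBBGGG
BBBBBBBB
YBBBBBBB
YBBBBBBB
BBBBBBBB
After op 2 paint(0,6,B):
BBBBBBBB
BBBBBBBB
BBBBBGGG
BBBBBGGG
BBBBBBBB
YBBBBBBB
YBBBBBBB
BBBBBBBB
After op 3 fill(3,1,G) [56 cells changed]:
GGGGGGGG
GGGGGGGG
GGGGGGGG
GGGGGGGG
GGGGGGGG
YGGGGGGG
YGGGGGGG
GGGGGGGG
After op 4 fill(4,2,R) [62 cells changed]:
RRRRRRRR
RRRRRRRR
RRRRRRRR
RRRRRRRR
RRRRRRRR
YRRRRRRR
YRRRRRRR
RRRRRRRR
After op 5 paint(6,2,Y):
RRRRRRRR
RRRRRRRR
RRRRRRRR
RRRRRRRR
RRRRRRRR
YRRRRRRR
YRYRRRRR
RRRRRRRR
After op 6 paint(4,2,G):
RRRRRRRR
RRRRRRRR
RRRRRRRR
RRRRRRRR
RRGRRRRR
YRRRRRRR
YRYRRRRR
RRRRRRRR
After op 7 paint(2,7,B):
RRRRRRRR
RRRRRRRR
RRRRRRRB
RRRRRRRR
RRGRRRRR
YRRRRRRR
YRYRRRRR
RRRRRRRR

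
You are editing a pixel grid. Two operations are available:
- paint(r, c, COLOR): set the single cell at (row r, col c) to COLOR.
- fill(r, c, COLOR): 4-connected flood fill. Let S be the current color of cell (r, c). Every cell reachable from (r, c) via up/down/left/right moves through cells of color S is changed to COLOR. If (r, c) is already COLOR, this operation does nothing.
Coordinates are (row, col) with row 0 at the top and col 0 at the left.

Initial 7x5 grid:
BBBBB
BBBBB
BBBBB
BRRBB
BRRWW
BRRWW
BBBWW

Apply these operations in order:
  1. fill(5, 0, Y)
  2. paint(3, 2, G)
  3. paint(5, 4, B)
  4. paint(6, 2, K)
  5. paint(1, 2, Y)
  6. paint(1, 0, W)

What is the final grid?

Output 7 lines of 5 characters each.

Answer: YYYYY
WYYYY
YYYYY
YRGYY
YRRWW
YRRWB
YYKWW

Derivation:
After op 1 fill(5,0,Y) [23 cells changed]:
YYYYY
YYYYY
YYYYY
YRRYY
YRRWW
YRRWW
YYYWW
After op 2 paint(3,2,G):
YYYYY
YYYYY
YYYYY
YRGYY
YRRWW
YRRWW
YYYWW
After op 3 paint(5,4,B):
YYYYY
YYYYY
YYYYY
YRGYY
YRRWW
YRRWB
YYYWW
After op 4 paint(6,2,K):
YYYYY
YYYYY
YYYYY
YRGYY
YRRWW
YRRWB
YYKWW
After op 5 paint(1,2,Y):
YYYYY
YYYYY
YYYYY
YRGYY
YRRWW
YRRWB
YYKWW
After op 6 paint(1,0,W):
YYYYY
WYYYY
YYYYY
YRGYY
YRRWW
YRRWB
YYKWW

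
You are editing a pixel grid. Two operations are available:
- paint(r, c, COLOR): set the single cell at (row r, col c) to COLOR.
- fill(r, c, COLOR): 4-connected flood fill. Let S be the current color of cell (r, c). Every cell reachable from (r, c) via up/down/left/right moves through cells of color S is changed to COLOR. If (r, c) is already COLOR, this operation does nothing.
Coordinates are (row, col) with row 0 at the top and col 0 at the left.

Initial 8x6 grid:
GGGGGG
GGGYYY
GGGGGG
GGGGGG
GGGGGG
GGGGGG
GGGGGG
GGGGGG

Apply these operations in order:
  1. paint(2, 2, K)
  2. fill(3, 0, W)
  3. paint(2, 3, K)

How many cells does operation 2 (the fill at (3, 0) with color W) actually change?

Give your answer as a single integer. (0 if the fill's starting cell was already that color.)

After op 1 paint(2,2,K):
GGGGGG
GGGYYY
GGKGGG
GGGGGG
GGGGGG
GGGGGG
GGGGGG
GGGGGG
After op 2 fill(3,0,W) [44 cells changed]:
WWWWWW
WWWYYY
WWKWWW
WWWWWW
WWWWWW
WWWWWW
WWWWWW
WWWWWW

Answer: 44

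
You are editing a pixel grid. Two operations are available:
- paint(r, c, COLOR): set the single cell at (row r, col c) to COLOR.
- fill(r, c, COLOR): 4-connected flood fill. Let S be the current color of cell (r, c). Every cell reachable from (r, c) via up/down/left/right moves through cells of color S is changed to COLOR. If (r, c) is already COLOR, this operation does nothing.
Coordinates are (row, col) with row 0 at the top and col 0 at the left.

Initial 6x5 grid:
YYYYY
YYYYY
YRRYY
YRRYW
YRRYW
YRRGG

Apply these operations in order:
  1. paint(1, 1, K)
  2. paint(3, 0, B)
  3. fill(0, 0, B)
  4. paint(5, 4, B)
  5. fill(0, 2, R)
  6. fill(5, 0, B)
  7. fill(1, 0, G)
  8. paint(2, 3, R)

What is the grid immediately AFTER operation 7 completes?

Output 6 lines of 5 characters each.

After op 1 paint(1,1,K):
YYYYY
YKYYY
YRRYY
YRRYW
YRRYW
YRRGG
After op 2 paint(3,0,B):
YYYYY
YKYYY
YRRYY
BRRYW
YRRYW
YRRGG
After op 3 fill(0,0,B) [14 cells changed]:
BBBBB
BKBBB
BRRBB
BRRBW
YRRBW
YRRGG
After op 4 paint(5,4,B):
BBBBB
BKBBB
BRRBB
BRRBW
YRRBW
YRRGB
After op 5 fill(0,2,R) [15 cells changed]:
RRRRR
RKRRR
RRRRR
RRRRW
YRRRW
YRRGB
After op 6 fill(5,0,B) [2 cells changed]:
RRRRR
RKRRR
RRRRR
RRRRW
BRRRW
BRRGB
After op 7 fill(1,0,G) [23 cells changed]:
GGGGG
GKGGG
GGGGG
GGGGW
BGGGW
BGGGB

Answer: GGGGG
GKGGG
GGGGG
GGGGW
BGGGW
BGGGB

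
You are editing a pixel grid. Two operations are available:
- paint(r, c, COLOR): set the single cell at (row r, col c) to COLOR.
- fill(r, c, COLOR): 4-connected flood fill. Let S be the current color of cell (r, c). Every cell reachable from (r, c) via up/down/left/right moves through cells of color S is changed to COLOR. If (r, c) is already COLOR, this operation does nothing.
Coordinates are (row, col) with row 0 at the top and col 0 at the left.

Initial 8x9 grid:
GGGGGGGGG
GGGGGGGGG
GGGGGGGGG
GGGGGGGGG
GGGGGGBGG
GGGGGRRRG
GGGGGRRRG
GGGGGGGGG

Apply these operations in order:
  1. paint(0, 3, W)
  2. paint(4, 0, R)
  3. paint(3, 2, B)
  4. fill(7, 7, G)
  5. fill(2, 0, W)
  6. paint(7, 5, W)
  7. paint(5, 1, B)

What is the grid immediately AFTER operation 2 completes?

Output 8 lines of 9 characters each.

After op 1 paint(0,3,W):
GGGWGGGGG
GGGGGGGGG
GGGGGGGGG
GGGGGGGGG
GGGGGGBGG
GGGGGRRRG
GGGGGRRRG
GGGGGGGGG
After op 2 paint(4,0,R):
GGGWGGGGG
GGGGGGGGG
GGGGGGGGG
GGGGGGGGG
RGGGGGBGG
GGGGGRRRG
GGGGGRRRG
GGGGGGGGG

Answer: GGGWGGGGG
GGGGGGGGG
GGGGGGGGG
GGGGGGGGG
RGGGGGBGG
GGGGGRRRG
GGGGGRRRG
GGGGGGGGG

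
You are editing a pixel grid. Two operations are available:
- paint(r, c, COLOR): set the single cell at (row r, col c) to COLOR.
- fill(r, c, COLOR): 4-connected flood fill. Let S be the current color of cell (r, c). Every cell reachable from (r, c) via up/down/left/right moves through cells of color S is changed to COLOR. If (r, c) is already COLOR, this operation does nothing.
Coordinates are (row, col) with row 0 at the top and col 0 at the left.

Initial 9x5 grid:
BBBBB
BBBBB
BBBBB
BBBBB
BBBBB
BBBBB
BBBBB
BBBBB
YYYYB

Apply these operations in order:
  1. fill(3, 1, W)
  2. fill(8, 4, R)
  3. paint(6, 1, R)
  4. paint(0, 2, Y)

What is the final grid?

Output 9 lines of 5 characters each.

Answer: RRYRR
RRRRR
RRRRR
RRRRR
RRRRR
RRRRR
RRRRR
RRRRR
YYYYR

Derivation:
After op 1 fill(3,1,W) [41 cells changed]:
WWWWW
WWWWW
WWWWW
WWWWW
WWWWW
WWWWW
WWWWW
WWWWW
YYYYW
After op 2 fill(8,4,R) [41 cells changed]:
RRRRR
RRRRR
RRRRR
RRRRR
RRRRR
RRRRR
RRRRR
RRRRR
YYYYR
After op 3 paint(6,1,R):
RRRRR
RRRRR
RRRRR
RRRRR
RRRRR
RRRRR
RRRRR
RRRRR
YYYYR
After op 4 paint(0,2,Y):
RRYRR
RRRRR
RRRRR
RRRRR
RRRRR
RRRRR
RRRRR
RRRRR
YYYYR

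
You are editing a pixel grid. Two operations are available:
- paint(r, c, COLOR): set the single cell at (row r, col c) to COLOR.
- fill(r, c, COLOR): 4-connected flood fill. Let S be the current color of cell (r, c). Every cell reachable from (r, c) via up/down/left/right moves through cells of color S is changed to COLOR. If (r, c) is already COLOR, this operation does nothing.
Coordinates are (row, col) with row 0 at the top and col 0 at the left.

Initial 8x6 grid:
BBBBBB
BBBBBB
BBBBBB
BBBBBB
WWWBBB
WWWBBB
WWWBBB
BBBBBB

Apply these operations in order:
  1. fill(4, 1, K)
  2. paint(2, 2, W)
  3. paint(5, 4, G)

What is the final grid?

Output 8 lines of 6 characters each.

After op 1 fill(4,1,K) [9 cells changed]:
BBBBBB
BBBBBB
BBBBBB
BBBBBB
KKKBBB
KKKBBB
KKKBBB
BBBBBB
After op 2 paint(2,2,W):
BBBBBB
BBBBBB
BBWBBB
BBBBBB
KKKBBB
KKKBBB
KKKBBB
BBBBBB
After op 3 paint(5,4,G):
BBBBBB
BBBBBB
BBWBBB
BBBBBB
KKKBBB
KKKBGB
KKKBBB
BBBBBB

Answer: BBBBBB
BBBBBB
BBWBBB
BBBBBB
KKKBBB
KKKBGB
KKKBBB
BBBBBB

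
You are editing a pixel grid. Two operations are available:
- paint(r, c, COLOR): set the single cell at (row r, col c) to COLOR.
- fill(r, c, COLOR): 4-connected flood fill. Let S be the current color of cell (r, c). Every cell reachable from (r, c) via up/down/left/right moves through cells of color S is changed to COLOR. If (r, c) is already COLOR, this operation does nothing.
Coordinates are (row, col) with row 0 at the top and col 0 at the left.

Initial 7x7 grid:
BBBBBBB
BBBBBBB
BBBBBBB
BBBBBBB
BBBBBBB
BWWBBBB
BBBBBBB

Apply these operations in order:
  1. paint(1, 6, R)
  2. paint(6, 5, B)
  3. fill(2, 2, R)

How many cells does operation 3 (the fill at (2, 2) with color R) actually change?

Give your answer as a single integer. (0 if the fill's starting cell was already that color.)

Answer: 46

Derivation:
After op 1 paint(1,6,R):
BBBBBBB
BBBBBBR
BBBBBBB
BBBBBBB
BBBBBBB
BWWBBBB
BBBBBBB
After op 2 paint(6,5,B):
BBBBBBB
BBBBBBR
BBBBBBB
BBBBBBB
BBBBBBB
BWWBBBB
BBBBBBB
After op 3 fill(2,2,R) [46 cells changed]:
RRRRRRR
RRRRRRR
RRRRRRR
RRRRRRR
RRRRRRR
RWWRRRR
RRRRRRR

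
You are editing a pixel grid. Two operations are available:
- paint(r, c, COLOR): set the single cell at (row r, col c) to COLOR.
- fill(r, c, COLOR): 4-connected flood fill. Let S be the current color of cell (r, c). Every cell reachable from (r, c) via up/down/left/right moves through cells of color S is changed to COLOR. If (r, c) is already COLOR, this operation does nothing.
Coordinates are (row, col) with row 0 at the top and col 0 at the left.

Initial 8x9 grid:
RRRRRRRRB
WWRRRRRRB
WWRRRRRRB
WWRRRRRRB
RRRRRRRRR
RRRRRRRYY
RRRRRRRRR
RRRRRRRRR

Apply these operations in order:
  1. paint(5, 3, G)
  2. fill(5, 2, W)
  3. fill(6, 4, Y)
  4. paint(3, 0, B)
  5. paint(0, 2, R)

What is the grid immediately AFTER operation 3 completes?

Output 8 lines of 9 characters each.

After op 1 paint(5,3,G):
RRRRRRRRB
WWRRRRRRB
WWRRRRRRB
WWRRRRRRB
RRRRRRRRR
RRRGRRRYY
RRRRRRRRR
RRRRRRRRR
After op 2 fill(5,2,W) [59 cells changed]:
WWWWWWWWB
WWWWWWWWB
WWWWWWWWB
WWWWWWWWB
WWWWWWWWW
WWWGWWWYY
WWWWWWWWW
WWWWWWWWW
After op 3 fill(6,4,Y) [65 cells changed]:
YYYYYYYYB
YYYYYYYYB
YYYYYYYYB
YYYYYYYYB
YYYYYYYYY
YYYGYYYYY
YYYYYYYYY
YYYYYYYYY

Answer: YYYYYYYYB
YYYYYYYYB
YYYYYYYYB
YYYYYYYYB
YYYYYYYYY
YYYGYYYYY
YYYYYYYYY
YYYYYYYYY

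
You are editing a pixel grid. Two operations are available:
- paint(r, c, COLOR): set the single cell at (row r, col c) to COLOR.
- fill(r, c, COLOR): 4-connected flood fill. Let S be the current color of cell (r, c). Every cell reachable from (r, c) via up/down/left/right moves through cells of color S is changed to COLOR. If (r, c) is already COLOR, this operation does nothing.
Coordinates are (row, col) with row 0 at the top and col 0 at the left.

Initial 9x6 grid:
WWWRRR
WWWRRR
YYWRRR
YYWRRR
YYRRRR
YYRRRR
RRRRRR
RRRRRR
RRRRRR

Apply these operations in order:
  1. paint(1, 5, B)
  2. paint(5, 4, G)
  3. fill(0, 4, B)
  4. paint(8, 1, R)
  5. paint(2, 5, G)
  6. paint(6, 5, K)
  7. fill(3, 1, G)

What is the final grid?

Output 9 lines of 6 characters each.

After op 1 paint(1,5,B):
WWWRRR
WWWRRB
YYWRRR
YYWRRR
YYRRRR
YYRRRR
RRRRRR
RRRRRR
RRRRRR
After op 2 paint(5,4,G):
WWWRRR
WWWRRB
YYWRRR
YYWRRR
YYRRRR
YYRRGR
RRRRRR
RRRRRR
RRRRRR
After op 3 fill(0,4,B) [36 cells changed]:
WWWBBB
WWWBBB
YYWBBB
YYWBBB
YYBBBB
YYBBGB
BBBBBB
BBBBBB
BBBBBB
After op 4 paint(8,1,R):
WWWBBB
WWWBBB
YYWBBB
YYWBBB
YYBBBB
YYBBGB
BBBBBB
BBBBBB
BRBBBB
After op 5 paint(2,5,G):
WWWBBB
WWWBBB
YYWBBG
YYWBBB
YYBBBB
YYBBGB
BBBBBB
BBBBBB
BRBBBB
After op 6 paint(6,5,K):
WWWBBB
WWWBBB
YYWBBG
YYWBBB
YYBBBB
YYBBGB
BBBBBK
BBBBBB
BRBBBB
After op 7 fill(3,1,G) [8 cells changed]:
WWWBBB
WWWBBB
GGWBBG
GGWBBB
GGBBBB
GGBBGB
BBBBBK
BBBBBB
BRBBBB

Answer: WWWBBB
WWWBBB
GGWBBG
GGWBBB
GGBBBB
GGBBGB
BBBBBK
BBBBBB
BRBBBB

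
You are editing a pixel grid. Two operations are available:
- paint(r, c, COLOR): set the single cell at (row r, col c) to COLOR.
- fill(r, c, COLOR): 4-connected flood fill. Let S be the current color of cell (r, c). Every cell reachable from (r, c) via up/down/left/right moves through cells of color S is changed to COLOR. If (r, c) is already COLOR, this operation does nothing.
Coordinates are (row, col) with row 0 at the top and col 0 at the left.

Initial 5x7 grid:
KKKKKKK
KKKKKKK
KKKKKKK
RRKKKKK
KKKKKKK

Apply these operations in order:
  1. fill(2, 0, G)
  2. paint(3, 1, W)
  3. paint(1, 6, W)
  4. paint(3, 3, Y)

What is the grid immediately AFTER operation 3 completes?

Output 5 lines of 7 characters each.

Answer: GGGGGGG
GGGGGGW
GGGGGGG
RWGGGGG
GGGGGGG

Derivation:
After op 1 fill(2,0,G) [33 cells changed]:
GGGGGGG
GGGGGGG
GGGGGGG
RRGGGGG
GGGGGGG
After op 2 paint(3,1,W):
GGGGGGG
GGGGGGG
GGGGGGG
RWGGGGG
GGGGGGG
After op 3 paint(1,6,W):
GGGGGGG
GGGGGGW
GGGGGGG
RWGGGGG
GGGGGGG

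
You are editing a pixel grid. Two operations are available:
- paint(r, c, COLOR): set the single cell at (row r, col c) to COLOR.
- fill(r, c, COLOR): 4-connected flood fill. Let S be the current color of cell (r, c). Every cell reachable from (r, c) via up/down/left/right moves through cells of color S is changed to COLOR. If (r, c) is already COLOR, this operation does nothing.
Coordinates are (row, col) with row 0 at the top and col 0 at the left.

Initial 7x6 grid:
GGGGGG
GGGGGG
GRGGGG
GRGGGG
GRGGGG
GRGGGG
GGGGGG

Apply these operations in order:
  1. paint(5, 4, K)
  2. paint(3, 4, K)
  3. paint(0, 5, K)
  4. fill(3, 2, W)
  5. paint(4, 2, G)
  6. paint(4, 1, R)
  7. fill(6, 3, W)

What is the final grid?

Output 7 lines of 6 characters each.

After op 1 paint(5,4,K):
GGGGGG
GGGGGG
GRGGGG
GRGGGG
GRGGGG
GRGGKG
GGGGGG
After op 2 paint(3,4,K):
GGGGGG
GGGGGG
GRGGGG
GRGGKG
GRGGGG
GRGGKG
GGGGGG
After op 3 paint(0,5,K):
GGGGGK
GGGGGG
GRGGGG
GRGGKG
GRGGGG
GRGGKG
GGGGGG
After op 4 fill(3,2,W) [35 cells changed]:
WWWWWK
WWWWWW
WRWWWW
WRWWKW
WRWWWW
WRWWKW
WWWWWW
After op 5 paint(4,2,G):
WWWWWK
WWWWWW
WRWWWW
WRWWKW
WRGWWW
WRWWKW
WWWWWW
After op 6 paint(4,1,R):
WWWWWK
WWWWWW
WRWWWW
WRWWKW
WRGWWW
WRWWKW
WWWWWW
After op 7 fill(6,3,W) [0 cells changed]:
WWWWWK
WWWWWW
WRWWWW
WRWWKW
WRGWWW
WRWWKW
WWWWWW

Answer: WWWWWK
WWWWWW
WRWWWW
WRWWKW
WRGWWW
WRWWKW
WWWWWW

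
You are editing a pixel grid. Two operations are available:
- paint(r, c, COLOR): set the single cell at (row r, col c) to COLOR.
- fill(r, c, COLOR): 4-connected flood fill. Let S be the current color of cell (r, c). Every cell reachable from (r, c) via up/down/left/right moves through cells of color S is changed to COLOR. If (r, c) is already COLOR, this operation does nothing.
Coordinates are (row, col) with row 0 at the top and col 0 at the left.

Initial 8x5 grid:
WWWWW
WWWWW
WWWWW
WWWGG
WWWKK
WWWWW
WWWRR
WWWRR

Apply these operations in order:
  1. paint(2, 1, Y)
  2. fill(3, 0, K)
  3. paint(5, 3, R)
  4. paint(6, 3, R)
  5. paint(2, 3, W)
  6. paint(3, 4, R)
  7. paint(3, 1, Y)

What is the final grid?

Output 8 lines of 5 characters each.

After op 1 paint(2,1,Y):
WWWWW
WWWWW
WYWWW
WWWGG
WWWKK
WWWWW
WWWRR
WWWRR
After op 2 fill(3,0,K) [31 cells changed]:
KKKKK
KKKKK
KYKKK
KKKGG
KKKKK
KKKKK
KKKRR
KKKRR
After op 3 paint(5,3,R):
KKKKK
KKKKK
KYKKK
KKKGG
KKKKK
KKKRK
KKKRR
KKKRR
After op 4 paint(6,3,R):
KKKKK
KKKKK
KYKKK
KKKGG
KKKKK
KKKRK
KKKRR
KKKRR
After op 5 paint(2,3,W):
KKKKK
KKKKK
KYKWK
KKKGG
KKKKK
KKKRK
KKKRR
KKKRR
After op 6 paint(3,4,R):
KKKKK
KKKKK
KYKWK
KKKGR
KKKKK
KKKRK
KKKRR
KKKRR
After op 7 paint(3,1,Y):
KKKKK
KKKKK
KYKWK
KYKGR
KKKKK
KKKRK
KKKRR
KKKRR

Answer: KKKKK
KKKKK
KYKWK
KYKGR
KKKKK
KKKRK
KKKRR
KKKRR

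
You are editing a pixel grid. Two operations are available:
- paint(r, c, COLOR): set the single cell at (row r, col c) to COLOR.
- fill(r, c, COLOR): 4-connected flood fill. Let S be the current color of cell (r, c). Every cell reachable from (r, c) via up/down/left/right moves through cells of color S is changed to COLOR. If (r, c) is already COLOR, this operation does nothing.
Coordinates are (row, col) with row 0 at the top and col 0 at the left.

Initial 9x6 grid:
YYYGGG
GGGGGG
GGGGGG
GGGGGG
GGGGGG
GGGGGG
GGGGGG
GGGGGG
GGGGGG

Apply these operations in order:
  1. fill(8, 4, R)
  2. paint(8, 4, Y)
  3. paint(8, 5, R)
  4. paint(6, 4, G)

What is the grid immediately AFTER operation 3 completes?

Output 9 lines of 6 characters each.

Answer: YYYRRR
RRRRRR
RRRRRR
RRRRRR
RRRRRR
RRRRRR
RRRRRR
RRRRRR
RRRRYR

Derivation:
After op 1 fill(8,4,R) [51 cells changed]:
YYYRRR
RRRRRR
RRRRRR
RRRRRR
RRRRRR
RRRRRR
RRRRRR
RRRRRR
RRRRRR
After op 2 paint(8,4,Y):
YYYRRR
RRRRRR
RRRRRR
RRRRRR
RRRRRR
RRRRRR
RRRRRR
RRRRRR
RRRRYR
After op 3 paint(8,5,R):
YYYRRR
RRRRRR
RRRRRR
RRRRRR
RRRRRR
RRRRRR
RRRRRR
RRRRRR
RRRRYR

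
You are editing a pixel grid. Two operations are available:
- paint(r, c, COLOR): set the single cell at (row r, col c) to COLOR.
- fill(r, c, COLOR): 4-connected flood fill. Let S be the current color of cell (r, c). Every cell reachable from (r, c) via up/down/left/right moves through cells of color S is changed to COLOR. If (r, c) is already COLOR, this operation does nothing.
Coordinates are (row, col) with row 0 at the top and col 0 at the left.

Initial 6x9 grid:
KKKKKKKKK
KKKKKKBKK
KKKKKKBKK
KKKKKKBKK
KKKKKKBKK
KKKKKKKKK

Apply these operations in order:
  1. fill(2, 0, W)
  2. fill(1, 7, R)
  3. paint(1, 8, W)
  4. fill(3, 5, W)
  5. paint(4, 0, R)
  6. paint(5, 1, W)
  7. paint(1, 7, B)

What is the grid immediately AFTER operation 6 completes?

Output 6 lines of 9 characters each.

Answer: WWWWWWWWW
WWWWWWBWW
WWWWWWBWW
WWWWWWBWW
RWWWWWBWW
WWWWWWWWW

Derivation:
After op 1 fill(2,0,W) [50 cells changed]:
WWWWWWWWW
WWWWWWBWW
WWWWWWBWW
WWWWWWBWW
WWWWWWBWW
WWWWWWWWW
After op 2 fill(1,7,R) [50 cells changed]:
RRRRRRRRR
RRRRRRBRR
RRRRRRBRR
RRRRRRBRR
RRRRRRBRR
RRRRRRRRR
After op 3 paint(1,8,W):
RRRRRRRRR
RRRRRRBRW
RRRRRRBRR
RRRRRRBRR
RRRRRRBRR
RRRRRRRRR
After op 4 fill(3,5,W) [49 cells changed]:
WWWWWWWWW
WWWWWWBWW
WWWWWWBWW
WWWWWWBWW
WWWWWWBWW
WWWWWWWWW
After op 5 paint(4,0,R):
WWWWWWWWW
WWWWWWBWW
WWWWWWBWW
WWWWWWBWW
RWWWWWBWW
WWWWWWWWW
After op 6 paint(5,1,W):
WWWWWWWWW
WWWWWWBWW
WWWWWWBWW
WWWWWWBWW
RWWWWWBWW
WWWWWWWWW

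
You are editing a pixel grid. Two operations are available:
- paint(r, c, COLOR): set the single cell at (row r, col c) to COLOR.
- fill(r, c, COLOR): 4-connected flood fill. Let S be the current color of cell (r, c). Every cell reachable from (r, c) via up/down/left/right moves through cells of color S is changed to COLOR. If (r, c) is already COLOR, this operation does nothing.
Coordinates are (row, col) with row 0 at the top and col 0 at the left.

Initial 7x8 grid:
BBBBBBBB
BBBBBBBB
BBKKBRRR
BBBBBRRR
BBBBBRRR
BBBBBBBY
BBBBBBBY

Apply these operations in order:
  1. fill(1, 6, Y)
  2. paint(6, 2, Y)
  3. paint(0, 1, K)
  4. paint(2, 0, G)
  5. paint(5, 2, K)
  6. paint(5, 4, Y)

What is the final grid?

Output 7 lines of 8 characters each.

After op 1 fill(1,6,Y) [43 cells changed]:
YYYYYYYY
YYYYYYYY
YYKKYRRR
YYYYYRRR
YYYYYRRR
YYYYYYYY
YYYYYYYY
After op 2 paint(6,2,Y):
YYYYYYYY
YYYYYYYY
YYKKYRRR
YYYYYRRR
YYYYYRRR
YYYYYYYY
YYYYYYYY
After op 3 paint(0,1,K):
YKYYYYYY
YYYYYYYY
YYKKYRRR
YYYYYRRR
YYYYYRRR
YYYYYYYY
YYYYYYYY
After op 4 paint(2,0,G):
YKYYYYYY
YYYYYYYY
GYKKYRRR
YYYYYRRR
YYYYYRRR
YYYYYYYY
YYYYYYYY
After op 5 paint(5,2,K):
YKYYYYYY
YYYYYYYY
GYKKYRRR
YYYYYRRR
YYYYYRRR
YYKYYYYY
YYYYYYYY
After op 6 paint(5,4,Y):
YKYYYYYY
YYYYYYYY
GYKKYRRR
YYYYYRRR
YYYYYRRR
YYKYYYYY
YYYYYYYY

Answer: YKYYYYYY
YYYYYYYY
GYKKYRRR
YYYYYRRR
YYYYYRRR
YYKYYYYY
YYYYYYYY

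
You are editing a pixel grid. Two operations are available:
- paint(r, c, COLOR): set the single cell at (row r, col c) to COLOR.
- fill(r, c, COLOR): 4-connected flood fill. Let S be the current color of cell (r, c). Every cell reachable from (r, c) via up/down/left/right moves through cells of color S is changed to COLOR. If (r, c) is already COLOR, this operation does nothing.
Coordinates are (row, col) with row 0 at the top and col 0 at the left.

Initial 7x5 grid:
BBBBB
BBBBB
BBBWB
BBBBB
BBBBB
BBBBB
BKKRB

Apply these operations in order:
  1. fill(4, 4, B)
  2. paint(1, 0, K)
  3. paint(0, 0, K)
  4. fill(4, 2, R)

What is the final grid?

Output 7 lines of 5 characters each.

After op 1 fill(4,4,B) [0 cells changed]:
BBBBB
BBBBB
BBBWB
BBBBB
BBBBB
BBBBB
BKKRB
After op 2 paint(1,0,K):
BBBBB
KBBBB
BBBWB
BBBBB
BBBBB
BBBBB
BKKRB
After op 3 paint(0,0,K):
KBBBB
KBBBB
BBBWB
BBBBB
BBBBB
BBBBB
BKKRB
After op 4 fill(4,2,R) [29 cells changed]:
KRRRR
KRRRR
RRRWR
RRRRR
RRRRR
RRRRR
RKKRR

Answer: KRRRR
KRRRR
RRRWR
RRRRR
RRRRR
RRRRR
RKKRR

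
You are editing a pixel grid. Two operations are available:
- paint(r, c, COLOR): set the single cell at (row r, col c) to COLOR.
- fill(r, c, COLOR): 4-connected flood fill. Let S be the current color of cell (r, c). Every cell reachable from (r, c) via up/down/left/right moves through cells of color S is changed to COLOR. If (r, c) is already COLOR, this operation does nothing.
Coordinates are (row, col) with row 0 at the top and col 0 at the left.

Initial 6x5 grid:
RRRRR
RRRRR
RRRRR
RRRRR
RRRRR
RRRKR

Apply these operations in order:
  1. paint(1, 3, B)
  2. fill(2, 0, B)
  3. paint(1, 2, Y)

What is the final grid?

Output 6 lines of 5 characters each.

After op 1 paint(1,3,B):
RRRRR
RRRBR
RRRRR
RRRRR
RRRRR
RRRKR
After op 2 fill(2,0,B) [28 cells changed]:
BBBBB
BBBBB
BBBBB
BBBBB
BBBBB
BBBKB
After op 3 paint(1,2,Y):
BBBBB
BBYBB
BBBBB
BBBBB
BBBBB
BBBKB

Answer: BBBBB
BBYBB
BBBBB
BBBBB
BBBBB
BBBKB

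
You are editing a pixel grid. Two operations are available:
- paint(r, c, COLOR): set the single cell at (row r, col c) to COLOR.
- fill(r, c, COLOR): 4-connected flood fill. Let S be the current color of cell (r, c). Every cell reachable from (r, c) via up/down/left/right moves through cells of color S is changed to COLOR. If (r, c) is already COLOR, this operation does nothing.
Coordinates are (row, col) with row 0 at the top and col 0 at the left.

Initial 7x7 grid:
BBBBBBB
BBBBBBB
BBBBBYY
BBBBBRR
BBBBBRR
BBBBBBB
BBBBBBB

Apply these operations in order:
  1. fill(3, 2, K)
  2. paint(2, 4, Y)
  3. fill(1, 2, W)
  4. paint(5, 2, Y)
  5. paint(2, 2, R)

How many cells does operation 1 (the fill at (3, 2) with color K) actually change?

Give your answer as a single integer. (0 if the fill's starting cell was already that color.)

Answer: 43

Derivation:
After op 1 fill(3,2,K) [43 cells changed]:
KKKKKKK
KKKKKKK
KKKKKYY
KKKKKRR
KKKKKRR
KKKKKKK
KKKKKKK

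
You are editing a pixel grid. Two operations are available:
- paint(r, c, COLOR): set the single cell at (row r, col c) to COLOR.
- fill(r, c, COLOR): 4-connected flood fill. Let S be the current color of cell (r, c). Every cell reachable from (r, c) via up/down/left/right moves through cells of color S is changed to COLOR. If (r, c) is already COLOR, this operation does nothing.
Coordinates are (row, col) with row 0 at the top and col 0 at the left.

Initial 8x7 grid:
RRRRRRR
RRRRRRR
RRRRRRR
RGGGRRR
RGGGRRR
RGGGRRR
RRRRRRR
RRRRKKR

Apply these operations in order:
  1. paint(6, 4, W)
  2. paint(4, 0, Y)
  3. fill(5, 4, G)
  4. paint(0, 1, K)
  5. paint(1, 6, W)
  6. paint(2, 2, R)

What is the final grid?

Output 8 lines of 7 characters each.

Answer: GKGGGGG
GGGGGGW
GGRGGGG
GGGGGGG
YGGGGGG
RGGGGGG
RRRRWGG
RRRRKKG

Derivation:
After op 1 paint(6,4,W):
RRRRRRR
RRRRRRR
RRRRRRR
RGGGRRR
RGGGRRR
RGGGRRR
RRRRWRR
RRRRKKR
After op 2 paint(4,0,Y):
RRRRRRR
RRRRRRR
RRRRRRR
RGGGRRR
YGGGRRR
RGGGRRR
RRRRWRR
RRRRKKR
After op 3 fill(5,4,G) [34 cells changed]:
GGGGGGG
GGGGGGG
GGGGGGG
GGGGGGG
YGGGGGG
RGGGGGG
RRRRWGG
RRRRKKG
After op 4 paint(0,1,K):
GKGGGGG
GGGGGGG
GGGGGGG
GGGGGGG
YGGGGGG
RGGGGGG
RRRRWGG
RRRRKKG
After op 5 paint(1,6,W):
GKGGGGG
GGGGGGW
GGGGGGG
GGGGGGG
YGGGGGG
RGGGGGG
RRRRWGG
RRRRKKG
After op 6 paint(2,2,R):
GKGGGGG
GGGGGGW
GGRGGGG
GGGGGGG
YGGGGGG
RGGGGGG
RRRRWGG
RRRRKKG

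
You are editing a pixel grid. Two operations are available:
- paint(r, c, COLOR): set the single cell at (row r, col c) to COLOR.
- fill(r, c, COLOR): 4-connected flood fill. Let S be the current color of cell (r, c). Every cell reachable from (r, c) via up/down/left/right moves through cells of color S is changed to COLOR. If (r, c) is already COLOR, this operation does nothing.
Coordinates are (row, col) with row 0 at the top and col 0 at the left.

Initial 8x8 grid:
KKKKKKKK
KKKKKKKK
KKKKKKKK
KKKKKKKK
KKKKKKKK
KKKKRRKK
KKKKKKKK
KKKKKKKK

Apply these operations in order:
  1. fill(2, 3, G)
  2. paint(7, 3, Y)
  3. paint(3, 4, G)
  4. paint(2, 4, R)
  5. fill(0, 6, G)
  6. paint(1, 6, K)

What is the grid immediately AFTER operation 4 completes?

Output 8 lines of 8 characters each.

Answer: GGGGGGGG
GGGGGGGG
GGGGRGGG
GGGGGGGG
GGGGGGGG
GGGGRRGG
GGGGGGGG
GGGYGGGG

Derivation:
After op 1 fill(2,3,G) [62 cells changed]:
GGGGGGGG
GGGGGGGG
GGGGGGGG
GGGGGGGG
GGGGGGGG
GGGGRRGG
GGGGGGGG
GGGGGGGG
After op 2 paint(7,3,Y):
GGGGGGGG
GGGGGGGG
GGGGGGGG
GGGGGGGG
GGGGGGGG
GGGGRRGG
GGGGGGGG
GGGYGGGG
After op 3 paint(3,4,G):
GGGGGGGG
GGGGGGGG
GGGGGGGG
GGGGGGGG
GGGGGGGG
GGGGRRGG
GGGGGGGG
GGGYGGGG
After op 4 paint(2,4,R):
GGGGGGGG
GGGGGGGG
GGGGRGGG
GGGGGGGG
GGGGGGGG
GGGGRRGG
GGGGGGGG
GGGYGGGG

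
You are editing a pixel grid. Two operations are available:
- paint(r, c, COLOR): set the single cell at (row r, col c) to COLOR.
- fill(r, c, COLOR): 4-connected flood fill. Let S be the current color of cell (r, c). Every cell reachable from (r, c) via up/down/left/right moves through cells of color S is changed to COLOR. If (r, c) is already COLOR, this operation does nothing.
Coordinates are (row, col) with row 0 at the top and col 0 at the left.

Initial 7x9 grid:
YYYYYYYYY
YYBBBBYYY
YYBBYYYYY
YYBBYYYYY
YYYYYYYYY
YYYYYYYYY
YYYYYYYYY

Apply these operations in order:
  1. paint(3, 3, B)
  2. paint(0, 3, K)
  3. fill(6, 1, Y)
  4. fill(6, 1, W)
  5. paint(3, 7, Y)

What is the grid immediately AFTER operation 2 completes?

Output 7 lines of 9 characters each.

Answer: YYYKYYYYY
YYBBBBYYY
YYBBYYYYY
YYBBYYYYY
YYYYYYYYY
YYYYYYYYY
YYYYYYYYY

Derivation:
After op 1 paint(3,3,B):
YYYYYYYYY
YYBBBBYYY
YYBBYYYYY
YYBBYYYYY
YYYYYYYYY
YYYYYYYYY
YYYYYYYYY
After op 2 paint(0,3,K):
YYYKYYYYY
YYBBBBYYY
YYBBYYYYY
YYBBYYYYY
YYYYYYYYY
YYYYYYYYY
YYYYYYYYY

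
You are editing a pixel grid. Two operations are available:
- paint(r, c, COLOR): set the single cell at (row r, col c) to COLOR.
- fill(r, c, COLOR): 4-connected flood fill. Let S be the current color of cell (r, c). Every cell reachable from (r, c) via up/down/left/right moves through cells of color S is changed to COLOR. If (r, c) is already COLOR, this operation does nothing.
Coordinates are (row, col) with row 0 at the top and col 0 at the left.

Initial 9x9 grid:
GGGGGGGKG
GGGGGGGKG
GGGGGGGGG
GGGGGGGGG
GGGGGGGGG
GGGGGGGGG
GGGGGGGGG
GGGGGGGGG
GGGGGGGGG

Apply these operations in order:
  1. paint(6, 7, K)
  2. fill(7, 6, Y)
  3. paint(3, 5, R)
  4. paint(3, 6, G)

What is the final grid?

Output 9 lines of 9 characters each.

After op 1 paint(6,7,K):
GGGGGGGKG
GGGGGGGKG
GGGGGGGGG
GGGGGGGGG
GGGGGGGGG
GGGGGGGGG
GGGGGGGKG
GGGGGGGGG
GGGGGGGGG
After op 2 fill(7,6,Y) [78 cells changed]:
YYYYYYYKY
YYYYYYYKY
YYYYYYYYY
YYYYYYYYY
YYYYYYYYY
YYYYYYYYY
YYYYYYYKY
YYYYYYYYY
YYYYYYYYY
After op 3 paint(3,5,R):
YYYYYYYKY
YYYYYYYKY
YYYYYYYYY
YYYYYRYYY
YYYYYYYYY
YYYYYYYYY
YYYYYYYKY
YYYYYYYYY
YYYYYYYYY
After op 4 paint(3,6,G):
YYYYYYYKY
YYYYYYYKY
YYYYYYYYY
YYYYYRGYY
YYYYYYYYY
YYYYYYYYY
YYYYYYYKY
YYYYYYYYY
YYYYYYYYY

Answer: YYYYYYYKY
YYYYYYYKY
YYYYYYYYY
YYYYYRGYY
YYYYYYYYY
YYYYYYYYY
YYYYYYYKY
YYYYYYYYY
YYYYYYYYY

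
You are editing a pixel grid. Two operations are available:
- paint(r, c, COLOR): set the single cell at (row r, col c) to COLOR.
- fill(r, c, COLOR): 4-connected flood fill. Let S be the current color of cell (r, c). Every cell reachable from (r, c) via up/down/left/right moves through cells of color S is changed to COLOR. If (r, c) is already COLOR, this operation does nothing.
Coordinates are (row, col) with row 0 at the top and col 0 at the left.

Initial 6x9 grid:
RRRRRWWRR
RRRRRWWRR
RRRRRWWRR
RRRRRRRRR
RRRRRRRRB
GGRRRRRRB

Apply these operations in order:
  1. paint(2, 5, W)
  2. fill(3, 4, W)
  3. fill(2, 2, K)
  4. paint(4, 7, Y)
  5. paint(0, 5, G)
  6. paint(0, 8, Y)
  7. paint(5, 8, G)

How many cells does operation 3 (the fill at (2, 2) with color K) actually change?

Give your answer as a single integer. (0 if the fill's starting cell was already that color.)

After op 1 paint(2,5,W):
RRRRRWWRR
RRRRRWWRR
RRRRRWWRR
RRRRRRRRR
RRRRRRRRB
GGRRRRRRB
After op 2 fill(3,4,W) [44 cells changed]:
WWWWWWWWW
WWWWWWWWW
WWWWWWWWW
WWWWWWWWW
WWWWWWWWB
GGWWWWWWB
After op 3 fill(2,2,K) [50 cells changed]:
KKKKKKKKK
KKKKKKKKK
KKKKKKKKK
KKKKKKKKK
KKKKKKKKB
GGKKKKKKB

Answer: 50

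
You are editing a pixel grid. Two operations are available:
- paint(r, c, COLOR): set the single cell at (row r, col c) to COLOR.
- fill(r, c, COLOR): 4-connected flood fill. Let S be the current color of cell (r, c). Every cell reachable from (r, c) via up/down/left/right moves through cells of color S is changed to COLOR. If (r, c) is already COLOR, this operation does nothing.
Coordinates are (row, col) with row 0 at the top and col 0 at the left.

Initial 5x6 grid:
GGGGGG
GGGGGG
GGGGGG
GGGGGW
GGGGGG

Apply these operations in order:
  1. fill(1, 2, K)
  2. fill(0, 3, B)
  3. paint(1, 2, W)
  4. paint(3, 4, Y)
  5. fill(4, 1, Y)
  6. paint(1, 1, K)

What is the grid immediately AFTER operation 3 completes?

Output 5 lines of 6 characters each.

Answer: BBBBBB
BBWBBB
BBBBBB
BBBBBW
BBBBBB

Derivation:
After op 1 fill(1,2,K) [29 cells changed]:
KKKKKK
KKKKKK
KKKKKK
KKKKKW
KKKKKK
After op 2 fill(0,3,B) [29 cells changed]:
BBBBBB
BBBBBB
BBBBBB
BBBBBW
BBBBBB
After op 3 paint(1,2,W):
BBBBBB
BBWBBB
BBBBBB
BBBBBW
BBBBBB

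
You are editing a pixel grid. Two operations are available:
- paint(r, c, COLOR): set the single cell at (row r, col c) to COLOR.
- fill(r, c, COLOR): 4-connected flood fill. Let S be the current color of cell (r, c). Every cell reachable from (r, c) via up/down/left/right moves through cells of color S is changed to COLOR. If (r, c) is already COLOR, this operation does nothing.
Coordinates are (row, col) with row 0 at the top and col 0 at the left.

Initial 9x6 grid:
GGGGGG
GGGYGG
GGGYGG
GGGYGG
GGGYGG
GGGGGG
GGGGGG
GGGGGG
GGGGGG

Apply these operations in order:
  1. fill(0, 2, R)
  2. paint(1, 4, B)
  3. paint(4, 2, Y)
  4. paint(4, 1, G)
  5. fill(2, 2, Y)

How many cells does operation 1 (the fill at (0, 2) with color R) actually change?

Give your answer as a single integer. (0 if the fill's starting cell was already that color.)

Answer: 50

Derivation:
After op 1 fill(0,2,R) [50 cells changed]:
RRRRRR
RRRYRR
RRRYRR
RRRYRR
RRRYRR
RRRRRR
RRRRRR
RRRRRR
RRRRRR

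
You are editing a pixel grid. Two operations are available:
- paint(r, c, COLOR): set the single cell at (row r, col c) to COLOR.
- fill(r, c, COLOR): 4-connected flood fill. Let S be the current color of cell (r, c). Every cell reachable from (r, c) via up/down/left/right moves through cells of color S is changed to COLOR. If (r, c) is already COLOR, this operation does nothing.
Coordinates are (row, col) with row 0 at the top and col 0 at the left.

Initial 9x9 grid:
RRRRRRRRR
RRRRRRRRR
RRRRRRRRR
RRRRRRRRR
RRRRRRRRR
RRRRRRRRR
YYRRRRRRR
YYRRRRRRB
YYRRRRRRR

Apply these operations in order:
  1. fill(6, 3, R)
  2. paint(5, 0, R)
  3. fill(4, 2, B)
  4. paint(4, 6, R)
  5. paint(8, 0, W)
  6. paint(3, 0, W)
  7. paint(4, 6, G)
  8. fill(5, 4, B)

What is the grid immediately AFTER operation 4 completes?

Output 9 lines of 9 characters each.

Answer: BBBBBBBBB
BBBBBBBBB
BBBBBBBBB
BBBBBBBBB
BBBBBBRBB
BBBBBBBBB
YYBBBBBBB
YYBBBBBBB
YYBBBBBBB

Derivation:
After op 1 fill(6,3,R) [0 cells changed]:
RRRRRRRRR
RRRRRRRRR
RRRRRRRRR
RRRRRRRRR
RRRRRRRRR
RRRRRRRRR
YYRRRRRRR
YYRRRRRRB
YYRRRRRRR
After op 2 paint(5,0,R):
RRRRRRRRR
RRRRRRRRR
RRRRRRRRR
RRRRRRRRR
RRRRRRRRR
RRRRRRRRR
YYRRRRRRR
YYRRRRRRB
YYRRRRRRR
After op 3 fill(4,2,B) [74 cells changed]:
BBBBBBBBB
BBBBBBBBB
BBBBBBBBB
BBBBBBBBB
BBBBBBBBB
BBBBBBBBB
YYBBBBBBB
YYBBBBBBB
YYBBBBBBB
After op 4 paint(4,6,R):
BBBBBBBBB
BBBBBBBBB
BBBBBBBBB
BBBBBBBBB
BBBBBBRBB
BBBBBBBBB
YYBBBBBBB
YYBBBBBBB
YYBBBBBBB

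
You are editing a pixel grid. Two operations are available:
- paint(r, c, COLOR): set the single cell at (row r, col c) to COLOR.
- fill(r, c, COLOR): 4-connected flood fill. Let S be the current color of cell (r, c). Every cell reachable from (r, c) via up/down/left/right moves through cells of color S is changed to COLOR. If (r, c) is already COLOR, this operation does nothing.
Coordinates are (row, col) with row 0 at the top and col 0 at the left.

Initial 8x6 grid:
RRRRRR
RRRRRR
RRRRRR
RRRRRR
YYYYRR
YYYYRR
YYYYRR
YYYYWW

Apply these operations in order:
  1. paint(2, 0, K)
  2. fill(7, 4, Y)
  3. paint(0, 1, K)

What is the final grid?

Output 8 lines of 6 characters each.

After op 1 paint(2,0,K):
RRRRRR
RRRRRR
KRRRRR
RRRRRR
YYYYRR
YYYYRR
YYYYRR
YYYYWW
After op 2 fill(7,4,Y) [2 cells changed]:
RRRRRR
RRRRRR
KRRRRR
RRRRRR
YYYYRR
YYYYRR
YYYYRR
YYYYYY
After op 3 paint(0,1,K):
RKRRRR
RRRRRR
KRRRRR
RRRRRR
YYYYRR
YYYYRR
YYYYRR
YYYYYY

Answer: RKRRRR
RRRRRR
KRRRRR
RRRRRR
YYYYRR
YYYYRR
YYYYRR
YYYYYY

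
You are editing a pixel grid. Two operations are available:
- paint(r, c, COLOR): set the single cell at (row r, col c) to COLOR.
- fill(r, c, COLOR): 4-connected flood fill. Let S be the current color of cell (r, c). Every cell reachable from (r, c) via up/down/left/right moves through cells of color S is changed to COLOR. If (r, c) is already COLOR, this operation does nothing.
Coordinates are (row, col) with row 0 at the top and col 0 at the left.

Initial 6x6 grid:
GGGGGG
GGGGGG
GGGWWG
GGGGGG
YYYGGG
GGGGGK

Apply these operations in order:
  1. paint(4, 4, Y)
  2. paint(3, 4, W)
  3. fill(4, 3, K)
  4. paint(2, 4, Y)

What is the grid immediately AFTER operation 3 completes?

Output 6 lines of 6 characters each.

Answer: KKKKKK
KKKKKK
KKKWWK
KKKKWK
YYYKYK
KKKKKK

Derivation:
After op 1 paint(4,4,Y):
GGGGGG
GGGGGG
GGGWWG
GGGGGG
YYYGYG
GGGGGK
After op 2 paint(3,4,W):
GGGGGG
GGGGGG
GGGWWG
GGGGWG
YYYGYG
GGGGGK
After op 3 fill(4,3,K) [28 cells changed]:
KKKKKK
KKKKKK
KKKWWK
KKKKWK
YYYKYK
KKKKKK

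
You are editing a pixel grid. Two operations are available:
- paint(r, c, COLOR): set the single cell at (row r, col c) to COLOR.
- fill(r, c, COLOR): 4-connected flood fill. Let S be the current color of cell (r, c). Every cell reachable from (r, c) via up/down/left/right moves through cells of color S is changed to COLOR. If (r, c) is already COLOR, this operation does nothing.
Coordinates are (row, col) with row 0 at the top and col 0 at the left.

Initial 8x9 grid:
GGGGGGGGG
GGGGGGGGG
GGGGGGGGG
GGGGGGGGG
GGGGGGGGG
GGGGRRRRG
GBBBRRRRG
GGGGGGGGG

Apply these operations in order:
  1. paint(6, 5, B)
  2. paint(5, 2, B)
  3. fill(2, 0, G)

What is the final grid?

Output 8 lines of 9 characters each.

Answer: GGGGGGGGG
GGGGGGGGG
GGGGGGGGG
GGGGGGGGG
GGGGGGGGG
GGBGRRRRG
GBBBRBRRG
GGGGGGGGG

Derivation:
After op 1 paint(6,5,B):
GGGGGGGGG
GGGGGGGGG
GGGGGGGGG
GGGGGGGGG
GGGGGGGGG
GGGGRRRRG
GBBBRBRRG
GGGGGGGGG
After op 2 paint(5,2,B):
GGGGGGGGG
GGGGGGGGG
GGGGGGGGG
GGGGGGGGG
GGGGGGGGG
GGBGRRRRG
GBBBRBRRG
GGGGGGGGG
After op 3 fill(2,0,G) [0 cells changed]:
GGGGGGGGG
GGGGGGGGG
GGGGGGGGG
GGGGGGGGG
GGGGGGGGG
GGBGRRRRG
GBBBRBRRG
GGGGGGGGG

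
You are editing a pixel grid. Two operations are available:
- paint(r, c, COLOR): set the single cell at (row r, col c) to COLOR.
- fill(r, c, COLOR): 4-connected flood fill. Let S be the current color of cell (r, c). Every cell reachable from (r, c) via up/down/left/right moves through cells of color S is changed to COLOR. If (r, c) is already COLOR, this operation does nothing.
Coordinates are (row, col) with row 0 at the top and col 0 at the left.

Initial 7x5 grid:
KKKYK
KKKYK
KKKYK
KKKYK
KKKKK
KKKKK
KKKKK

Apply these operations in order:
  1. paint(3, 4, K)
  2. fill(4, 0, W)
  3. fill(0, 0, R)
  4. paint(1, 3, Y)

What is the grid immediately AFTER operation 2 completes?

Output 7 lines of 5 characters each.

After op 1 paint(3,4,K):
KKKYK
KKKYK
KKKYK
KKKYK
KKKKK
KKKKK
KKKKK
After op 2 fill(4,0,W) [31 cells changed]:
WWWYW
WWWYW
WWWYW
WWWYW
WWWWW
WWWWW
WWWWW

Answer: WWWYW
WWWYW
WWWYW
WWWYW
WWWWW
WWWWW
WWWWW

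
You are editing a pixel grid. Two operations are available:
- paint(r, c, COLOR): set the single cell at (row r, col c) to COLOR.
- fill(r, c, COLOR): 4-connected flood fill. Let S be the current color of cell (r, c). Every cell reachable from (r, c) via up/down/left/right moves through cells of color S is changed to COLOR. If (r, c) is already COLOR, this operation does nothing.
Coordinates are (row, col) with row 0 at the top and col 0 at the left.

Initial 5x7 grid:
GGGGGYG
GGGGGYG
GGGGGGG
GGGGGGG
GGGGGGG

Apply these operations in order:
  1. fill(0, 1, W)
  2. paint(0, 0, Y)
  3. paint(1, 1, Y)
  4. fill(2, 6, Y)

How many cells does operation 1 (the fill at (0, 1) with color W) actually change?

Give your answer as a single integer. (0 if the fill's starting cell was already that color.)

After op 1 fill(0,1,W) [33 cells changed]:
WWWWWYW
WWWWWYW
WWWWWWW
WWWWWWW
WWWWWWW

Answer: 33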